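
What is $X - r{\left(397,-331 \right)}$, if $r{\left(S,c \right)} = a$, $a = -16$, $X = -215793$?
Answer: $-215777$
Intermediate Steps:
$r{\left(S,c \right)} = -16$
$X - r{\left(397,-331 \right)} = -215793 - -16 = -215793 + 16 = -215777$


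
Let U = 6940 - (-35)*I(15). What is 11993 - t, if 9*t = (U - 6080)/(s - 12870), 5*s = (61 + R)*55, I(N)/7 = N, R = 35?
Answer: 1275172253/106326 ≈ 11993.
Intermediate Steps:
I(N) = 7*N
s = 1056 (s = ((61 + 35)*55)/5 = (96*55)/5 = (⅕)*5280 = 1056)
U = 10615 (U = 6940 - (-35)*7*15 = 6940 - (-35)*105 = 6940 - 1*(-3675) = 6940 + 3675 = 10615)
t = -4535/106326 (t = ((10615 - 6080)/(1056 - 12870))/9 = (4535/(-11814))/9 = (4535*(-1/11814))/9 = (⅑)*(-4535/11814) = -4535/106326 ≈ -0.042652)
11993 - t = 11993 - 1*(-4535/106326) = 11993 + 4535/106326 = 1275172253/106326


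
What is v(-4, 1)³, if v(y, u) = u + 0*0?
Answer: 1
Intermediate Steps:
v(y, u) = u (v(y, u) = u + 0 = u)
v(-4, 1)³ = 1³ = 1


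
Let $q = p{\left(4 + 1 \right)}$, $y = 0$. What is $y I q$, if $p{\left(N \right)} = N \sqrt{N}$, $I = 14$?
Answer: $0$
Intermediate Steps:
$p{\left(N \right)} = N^{\frac{3}{2}}$
$q = 5 \sqrt{5}$ ($q = \left(4 + 1\right)^{\frac{3}{2}} = 5^{\frac{3}{2}} = 5 \sqrt{5} \approx 11.18$)
$y I q = 0 \cdot 14 \cdot 5 \sqrt{5} = 0 \cdot 5 \sqrt{5} = 0$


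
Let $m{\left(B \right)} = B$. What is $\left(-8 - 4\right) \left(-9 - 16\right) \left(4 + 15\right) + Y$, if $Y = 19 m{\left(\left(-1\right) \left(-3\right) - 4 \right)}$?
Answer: $5681$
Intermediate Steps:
$Y = -19$ ($Y = 19 \left(\left(-1\right) \left(-3\right) - 4\right) = 19 \left(3 - 4\right) = 19 \left(-1\right) = -19$)
$\left(-8 - 4\right) \left(-9 - 16\right) \left(4 + 15\right) + Y = \left(-8 - 4\right) \left(-9 - 16\right) \left(4 + 15\right) - 19 = - 12 \left(\left(-25\right) 19\right) - 19 = \left(-12\right) \left(-475\right) - 19 = 5700 - 19 = 5681$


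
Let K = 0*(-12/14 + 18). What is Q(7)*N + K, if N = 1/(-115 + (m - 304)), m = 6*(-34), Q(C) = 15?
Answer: -15/623 ≈ -0.024077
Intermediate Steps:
m = -204
N = -1/623 (N = 1/(-115 + (-204 - 304)) = 1/(-115 - 508) = 1/(-623) = -1/623 ≈ -0.0016051)
K = 0 (K = 0*(-12*1/14 + 18) = 0*(-6/7 + 18) = 0*(120/7) = 0)
Q(7)*N + K = 15*(-1/623) + 0 = -15/623 + 0 = -15/623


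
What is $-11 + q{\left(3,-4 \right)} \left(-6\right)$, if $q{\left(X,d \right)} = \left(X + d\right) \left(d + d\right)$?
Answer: $-59$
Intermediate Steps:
$q{\left(X,d \right)} = 2 d \left(X + d\right)$ ($q{\left(X,d \right)} = \left(X + d\right) 2 d = 2 d \left(X + d\right)$)
$-11 + q{\left(3,-4 \right)} \left(-6\right) = -11 + 2 \left(-4\right) \left(3 - 4\right) \left(-6\right) = -11 + 2 \left(-4\right) \left(-1\right) \left(-6\right) = -11 + 8 \left(-6\right) = -11 - 48 = -59$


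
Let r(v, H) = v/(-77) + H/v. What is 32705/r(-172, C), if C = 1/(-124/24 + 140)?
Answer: 175207160590/11966497 ≈ 14641.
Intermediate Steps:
C = 6/809 (C = 1/(-124*1/24 + 140) = 1/(-31/6 + 140) = 1/(809/6) = 6/809 ≈ 0.0074166)
r(v, H) = -v/77 + H/v (r(v, H) = v*(-1/77) + H/v = -v/77 + H/v)
32705/r(-172, C) = 32705/(-1/77*(-172) + (6/809)/(-172)) = 32705/(172/77 + (6/809)*(-1/172)) = 32705/(172/77 - 3/69574) = 32705/(11966497/5357198) = 32705*(5357198/11966497) = 175207160590/11966497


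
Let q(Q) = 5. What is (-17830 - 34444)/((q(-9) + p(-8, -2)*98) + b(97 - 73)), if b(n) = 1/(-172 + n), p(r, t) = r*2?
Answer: 7736552/231325 ≈ 33.445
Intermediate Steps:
p(r, t) = 2*r
(-17830 - 34444)/((q(-9) + p(-8, -2)*98) + b(97 - 73)) = (-17830 - 34444)/((5 + (2*(-8))*98) + 1/(-172 + (97 - 73))) = -52274/((5 - 16*98) + 1/(-172 + 24)) = -52274/((5 - 1568) + 1/(-148)) = -52274/(-1563 - 1/148) = -52274/(-231325/148) = -52274*(-148/231325) = 7736552/231325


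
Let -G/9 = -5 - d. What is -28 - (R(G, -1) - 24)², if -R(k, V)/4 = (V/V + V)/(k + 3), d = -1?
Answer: -604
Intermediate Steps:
G = 36 (G = -9*(-5 - 1*(-1)) = -9*(-5 + 1) = -9*(-4) = 36)
R(k, V) = -4*(1 + V)/(3 + k) (R(k, V) = -4*(V/V + V)/(k + 3) = -4*(1 + V)/(3 + k))
-28 - (R(G, -1) - 24)² = -28 - (4*(-1 - 1*(-1))/(3 + 36) - 24)² = -28 - (4*(-1 + 1)/39 - 24)² = -28 - (4*(1/39)*0 - 24)² = -28 - (0 - 24)² = -28 - 1*(-24)² = -28 - 1*576 = -28 - 576 = -604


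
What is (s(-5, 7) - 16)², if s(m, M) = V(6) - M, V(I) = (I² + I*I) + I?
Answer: 3025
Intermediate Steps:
V(I) = I + 2*I² (V(I) = (I² + I²) + I = 2*I² + I = I + 2*I²)
s(m, M) = 78 - M (s(m, M) = 6*(1 + 2*6) - M = 6*(1 + 12) - M = 6*13 - M = 78 - M)
(s(-5, 7) - 16)² = ((78 - 1*7) - 16)² = ((78 - 7) - 16)² = (71 - 16)² = 55² = 3025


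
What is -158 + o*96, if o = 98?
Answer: 9250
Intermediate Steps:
-158 + o*96 = -158 + 98*96 = -158 + 9408 = 9250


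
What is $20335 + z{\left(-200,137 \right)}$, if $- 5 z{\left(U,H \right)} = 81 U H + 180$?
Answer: $464179$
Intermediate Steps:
$z{\left(U,H \right)} = -36 - \frac{81 H U}{5}$ ($z{\left(U,H \right)} = - \frac{81 U H + 180}{5} = - \frac{81 H U + 180}{5} = - \frac{180 + 81 H U}{5} = -36 - \frac{81 H U}{5}$)
$20335 + z{\left(-200,137 \right)} = 20335 - \left(36 + \frac{11097}{5} \left(-200\right)\right) = 20335 + \left(-36 + 443880\right) = 20335 + 443844 = 464179$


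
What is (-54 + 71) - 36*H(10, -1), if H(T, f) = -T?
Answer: 377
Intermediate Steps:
(-54 + 71) - 36*H(10, -1) = (-54 + 71) - (-36)*10 = 17 - 36*(-10) = 17 + 360 = 377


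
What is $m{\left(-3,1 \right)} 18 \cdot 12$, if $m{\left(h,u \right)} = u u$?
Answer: $216$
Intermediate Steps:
$m{\left(h,u \right)} = u^{2}$
$m{\left(-3,1 \right)} 18 \cdot 12 = 1^{2} \cdot 18 \cdot 12 = 1 \cdot 18 \cdot 12 = 18 \cdot 12 = 216$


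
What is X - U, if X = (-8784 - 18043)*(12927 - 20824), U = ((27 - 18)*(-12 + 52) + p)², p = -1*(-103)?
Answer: 211638450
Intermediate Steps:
p = 103
U = 214369 (U = ((27 - 18)*(-12 + 52) + 103)² = (9*40 + 103)² = (360 + 103)² = 463² = 214369)
X = 211852819 (X = -26827*(-7897) = 211852819)
X - U = 211852819 - 1*214369 = 211852819 - 214369 = 211638450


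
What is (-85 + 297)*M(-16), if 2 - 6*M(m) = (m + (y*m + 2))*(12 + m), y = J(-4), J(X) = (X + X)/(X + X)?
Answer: -12508/3 ≈ -4169.3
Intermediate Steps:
J(X) = 1 (J(X) = (2*X)/((2*X)) = (2*X)*(1/(2*X)) = 1)
y = 1
M(m) = ⅓ - (2 + 2*m)*(12 + m)/6 (M(m) = ⅓ - (m + (1*m + 2))*(12 + m)/6 = ⅓ - (m + (m + 2))*(12 + m)/6 = ⅓ - (m + (2 + m))*(12 + m)/6 = ⅓ - (2 + 2*m)*(12 + m)/6)
(-85 + 297)*M(-16) = (-85 + 297)*(-11/3 - 13/3*(-16) - ⅓*(-16)²) = 212*(-11/3 + 208/3 - ⅓*256) = 212*(-11/3 + 208/3 - 256/3) = 212*(-59/3) = -12508/3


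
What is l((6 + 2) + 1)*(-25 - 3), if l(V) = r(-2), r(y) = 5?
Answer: -140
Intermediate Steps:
l(V) = 5
l((6 + 2) + 1)*(-25 - 3) = 5*(-25 - 3) = 5*(-28) = -140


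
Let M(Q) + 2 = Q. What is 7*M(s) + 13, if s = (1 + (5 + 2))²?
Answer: 447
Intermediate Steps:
s = 64 (s = (1 + 7)² = 8² = 64)
M(Q) = -2 + Q
7*M(s) + 13 = 7*(-2 + 64) + 13 = 7*62 + 13 = 434 + 13 = 447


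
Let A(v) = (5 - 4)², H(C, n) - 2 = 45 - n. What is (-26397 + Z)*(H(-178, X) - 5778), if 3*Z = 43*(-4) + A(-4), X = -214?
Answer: 145946718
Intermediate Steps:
H(C, n) = 47 - n (H(C, n) = 2 + (45 - n) = 47 - n)
A(v) = 1 (A(v) = 1² = 1)
Z = -57 (Z = (43*(-4) + 1)/3 = (-172 + 1)/3 = (⅓)*(-171) = -57)
(-26397 + Z)*(H(-178, X) - 5778) = (-26397 - 57)*((47 - 1*(-214)) - 5778) = -26454*((47 + 214) - 5778) = -26454*(261 - 5778) = -26454*(-5517) = 145946718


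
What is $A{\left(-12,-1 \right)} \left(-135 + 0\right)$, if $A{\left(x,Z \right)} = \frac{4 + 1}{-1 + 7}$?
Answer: $- \frac{225}{2} \approx -112.5$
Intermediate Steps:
$A{\left(x,Z \right)} = \frac{5}{6}$
$A{\left(-12,-1 \right)} \left(-135 + 0\right) = \frac{5 \left(-135 + 0\right)}{6} = \frac{5}{6} \left(-135\right) = - \frac{225}{2}$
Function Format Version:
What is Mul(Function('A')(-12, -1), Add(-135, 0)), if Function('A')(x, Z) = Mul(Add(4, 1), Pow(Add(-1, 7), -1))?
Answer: Rational(-225, 2) ≈ -112.50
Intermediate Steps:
Function('A')(x, Z) = Rational(5, 6) (Function('A')(x, Z) = Mul(5, Pow(6, -1)) = Mul(5, Rational(1, 6)) = Rational(5, 6))
Mul(Function('A')(-12, -1), Add(-135, 0)) = Mul(Rational(5, 6), Add(-135, 0)) = Mul(Rational(5, 6), -135) = Rational(-225, 2)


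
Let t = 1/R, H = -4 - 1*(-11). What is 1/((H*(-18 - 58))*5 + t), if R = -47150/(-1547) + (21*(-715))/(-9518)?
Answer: -472001905/1255510342954 ≈ -0.00037594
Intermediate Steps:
H = 7 (H = -4 + 11 = 7)
R = 472001905/14724346 (R = -47150*(-1/1547) - 15015*(-1/9518) = 47150/1547 + 15015/9518 = 472001905/14724346 ≈ 32.056)
t = 14724346/472001905 (t = 1/(472001905/14724346) = 14724346/472001905 ≈ 0.031196)
1/((H*(-18 - 58))*5 + t) = 1/((7*(-18 - 58))*5 + 14724346/472001905) = 1/((7*(-76))*5 + 14724346/472001905) = 1/(-532*5 + 14724346/472001905) = 1/(-2660 + 14724346/472001905) = 1/(-1255510342954/472001905) = -472001905/1255510342954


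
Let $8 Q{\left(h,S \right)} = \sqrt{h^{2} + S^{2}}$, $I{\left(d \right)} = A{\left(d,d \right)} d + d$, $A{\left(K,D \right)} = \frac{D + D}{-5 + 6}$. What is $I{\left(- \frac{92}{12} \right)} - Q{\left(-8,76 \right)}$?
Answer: $\frac{989}{9} - \frac{\sqrt{365}}{2} \approx 100.34$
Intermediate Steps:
$A{\left(K,D \right)} = 2 D$ ($A{\left(K,D \right)} = \frac{2 D}{1} = 2 D 1 = 2 D$)
$I{\left(d \right)} = d + 2 d^{2}$ ($I{\left(d \right)} = 2 d d + d = 2 d^{2} + d = d + 2 d^{2}$)
$Q{\left(h,S \right)} = \frac{\sqrt{S^{2} + h^{2}}}{8}$ ($Q{\left(h,S \right)} = \frac{\sqrt{h^{2} + S^{2}}}{8} = \frac{\sqrt{S^{2} + h^{2}}}{8}$)
$I{\left(- \frac{92}{12} \right)} - Q{\left(-8,76 \right)} = - \frac{92}{12} \left(1 + 2 \left(- \frac{92}{12}\right)\right) - \frac{\sqrt{76^{2} + \left(-8\right)^{2}}}{8} = \left(-92\right) \frac{1}{12} \left(1 + 2 \left(\left(-92\right) \frac{1}{12}\right)\right) - \frac{\sqrt{5776 + 64}}{8} = - \frac{23 \left(1 + 2 \left(- \frac{23}{3}\right)\right)}{3} - \frac{\sqrt{5840}}{8} = - \frac{23 \left(1 - \frac{46}{3}\right)}{3} - \frac{4 \sqrt{365}}{8} = \left(- \frac{23}{3}\right) \left(- \frac{43}{3}\right) - \frac{\sqrt{365}}{2} = \frac{989}{9} - \frac{\sqrt{365}}{2}$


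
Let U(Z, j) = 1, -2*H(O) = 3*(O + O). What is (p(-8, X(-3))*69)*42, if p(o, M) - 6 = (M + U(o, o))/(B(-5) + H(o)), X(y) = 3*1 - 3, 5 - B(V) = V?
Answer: 297045/17 ≈ 17473.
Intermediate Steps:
H(O) = -3*O (H(O) = -3*(O + O)/2 = -3*2*O/2 = -3*O)
B(V) = 5 - V
X(y) = 0 (X(y) = 3 - 3 = 0)
p(o, M) = 6 + (1 + M)/(10 - 3*o) (p(o, M) = 6 + (M + 1)/((5 - 1*(-5)) - 3*o) = 6 + (1 + M)/((5 + 5) - 3*o) = 6 + (1 + M)/(10 - 3*o))
(p(-8, X(-3))*69)*42 = (((-61 - 1*0 + 18*(-8))/(-10 + 3*(-8)))*69)*42 = (((-61 + 0 - 144)/(-10 - 24))*69)*42 = ((-205/(-34))*69)*42 = (-1/34*(-205)*69)*42 = ((205/34)*69)*42 = (14145/34)*42 = 297045/17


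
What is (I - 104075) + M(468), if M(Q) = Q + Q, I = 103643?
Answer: 504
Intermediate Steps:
M(Q) = 2*Q
(I - 104075) + M(468) = (103643 - 104075) + 2*468 = -432 + 936 = 504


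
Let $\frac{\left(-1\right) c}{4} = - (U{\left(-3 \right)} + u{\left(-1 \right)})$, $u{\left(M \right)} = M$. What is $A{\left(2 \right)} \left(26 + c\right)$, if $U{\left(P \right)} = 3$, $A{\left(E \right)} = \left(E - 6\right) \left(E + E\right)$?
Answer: $-544$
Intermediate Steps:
$A{\left(E \right)} = 2 E \left(-6 + E\right)$ ($A{\left(E \right)} = \left(-6 + E\right) 2 E = 2 E \left(-6 + E\right)$)
$c = 8$ ($c = - 4 \left(- (3 - 1)\right) = - 4 \left(\left(-1\right) 2\right) = \left(-4\right) \left(-2\right) = 8$)
$A{\left(2 \right)} \left(26 + c\right) = 2 \cdot 2 \left(-6 + 2\right) \left(26 + 8\right) = 2 \cdot 2 \left(-4\right) 34 = \left(-16\right) 34 = -544$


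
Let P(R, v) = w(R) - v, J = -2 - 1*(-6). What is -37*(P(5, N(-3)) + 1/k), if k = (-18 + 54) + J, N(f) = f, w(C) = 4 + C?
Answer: -17797/40 ≈ -444.92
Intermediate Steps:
J = 4 (J = -2 + 6 = 4)
k = 40 (k = (-18 + 54) + 4 = 36 + 4 = 40)
P(R, v) = 4 + R - v (P(R, v) = (4 + R) - v = 4 + R - v)
-37*(P(5, N(-3)) + 1/k) = -37*((4 + 5 - 1*(-3)) + 1/40) = -37*((4 + 5 + 3) + 1/40) = -37*(12 + 1/40) = -37*481/40 = -17797/40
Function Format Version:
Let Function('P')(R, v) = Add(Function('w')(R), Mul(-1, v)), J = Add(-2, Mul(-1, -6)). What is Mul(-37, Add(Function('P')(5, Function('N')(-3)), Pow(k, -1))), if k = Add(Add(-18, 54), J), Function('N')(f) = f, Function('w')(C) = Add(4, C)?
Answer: Rational(-17797, 40) ≈ -444.92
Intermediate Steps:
J = 4 (J = Add(-2, 6) = 4)
k = 40 (k = Add(Add(-18, 54), 4) = Add(36, 4) = 40)
Function('P')(R, v) = Add(4, R, Mul(-1, v)) (Function('P')(R, v) = Add(Add(4, R), Mul(-1, v)) = Add(4, R, Mul(-1, v)))
Mul(-37, Add(Function('P')(5, Function('N')(-3)), Pow(k, -1))) = Mul(-37, Add(Add(4, 5, Mul(-1, -3)), Pow(40, -1))) = Mul(-37, Add(Add(4, 5, 3), Rational(1, 40))) = Mul(-37, Add(12, Rational(1, 40))) = Mul(-37, Rational(481, 40)) = Rational(-17797, 40)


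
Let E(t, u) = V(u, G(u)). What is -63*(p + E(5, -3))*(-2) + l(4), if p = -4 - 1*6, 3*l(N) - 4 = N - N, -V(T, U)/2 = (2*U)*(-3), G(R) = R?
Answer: -17384/3 ≈ -5794.7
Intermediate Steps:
V(T, U) = 12*U (V(T, U) = -2*2*U*(-3) = -(-12)*U = 12*U)
E(t, u) = 12*u
l(N) = 4/3 (l(N) = 4/3 + (N - N)/3 = 4/3 + (⅓)*0 = 4/3 + 0 = 4/3)
p = -10 (p = -4 - 6 = -10)
-63*(p + E(5, -3))*(-2) + l(4) = -63*(-10 + 12*(-3))*(-2) + 4/3 = -63*(-10 - 36)*(-2) + 4/3 = -(-2898)*(-2) + 4/3 = -63*92 + 4/3 = -5796 + 4/3 = -17384/3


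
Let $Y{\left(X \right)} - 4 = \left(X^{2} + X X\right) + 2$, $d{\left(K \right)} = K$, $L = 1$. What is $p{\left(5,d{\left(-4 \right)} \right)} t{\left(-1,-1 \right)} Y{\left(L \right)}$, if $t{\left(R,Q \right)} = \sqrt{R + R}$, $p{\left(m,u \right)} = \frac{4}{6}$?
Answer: $\frac{16 i \sqrt{2}}{3} \approx 7.5425 i$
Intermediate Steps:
$p{\left(m,u \right)} = \frac{2}{3}$ ($p{\left(m,u \right)} = 4 \cdot \frac{1}{6} = \frac{2}{3}$)
$Y{\left(X \right)} = 6 + 2 X^{2}$ ($Y{\left(X \right)} = 4 + \left(\left(X^{2} + X X\right) + 2\right) = 4 + \left(\left(X^{2} + X^{2}\right) + 2\right) = 4 + \left(2 X^{2} + 2\right) = 4 + \left(2 + 2 X^{2}\right) = 6 + 2 X^{2}$)
$t{\left(R,Q \right)} = \sqrt{2} \sqrt{R}$ ($t{\left(R,Q \right)} = \sqrt{2 R} = \sqrt{2} \sqrt{R}$)
$p{\left(5,d{\left(-4 \right)} \right)} t{\left(-1,-1 \right)} Y{\left(L \right)} = \frac{2 \sqrt{2} \sqrt{-1}}{3} \left(6 + 2 \cdot 1^{2}\right) = \frac{2 \sqrt{2} i}{3} \left(6 + 2 \cdot 1\right) = \frac{2 i \sqrt{2}}{3} \left(6 + 2\right) = \frac{2 i \sqrt{2}}{3} \cdot 8 = \frac{16 i \sqrt{2}}{3}$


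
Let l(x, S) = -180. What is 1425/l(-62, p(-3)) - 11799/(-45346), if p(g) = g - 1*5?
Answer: -2083141/272076 ≈ -7.6565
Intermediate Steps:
p(g) = -5 + g (p(g) = g - 5 = -5 + g)
1425/l(-62, p(-3)) - 11799/(-45346) = 1425/(-180) - 11799/(-45346) = 1425*(-1/180) - 11799*(-1/45346) = -95/12 + 11799/45346 = -2083141/272076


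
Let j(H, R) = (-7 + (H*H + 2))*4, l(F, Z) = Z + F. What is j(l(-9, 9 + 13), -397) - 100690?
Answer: -100034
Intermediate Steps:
l(F, Z) = F + Z
j(H, R) = -20 + 4*H**2 (j(H, R) = (-7 + (H**2 + 2))*4 = (-7 + (2 + H**2))*4 = (-5 + H**2)*4 = -20 + 4*H**2)
j(l(-9, 9 + 13), -397) - 100690 = (-20 + 4*(-9 + (9 + 13))**2) - 100690 = (-20 + 4*(-9 + 22)**2) - 100690 = (-20 + 4*13**2) - 100690 = (-20 + 4*169) - 100690 = (-20 + 676) - 100690 = 656 - 100690 = -100034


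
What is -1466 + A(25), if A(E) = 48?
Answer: -1418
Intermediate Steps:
-1466 + A(25) = -1466 + 48 = -1418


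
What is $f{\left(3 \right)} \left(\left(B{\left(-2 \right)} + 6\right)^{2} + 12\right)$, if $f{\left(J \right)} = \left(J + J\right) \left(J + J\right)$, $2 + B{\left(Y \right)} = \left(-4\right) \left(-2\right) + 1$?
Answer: $6516$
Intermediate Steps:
$B{\left(Y \right)} = 7$ ($B{\left(Y \right)} = -2 + \left(\left(-4\right) \left(-2\right) + 1\right) = -2 + \left(8 + 1\right) = -2 + 9 = 7$)
$f{\left(J \right)} = 4 J^{2}$ ($f{\left(J \right)} = 2 J 2 J = 4 J^{2}$)
$f{\left(3 \right)} \left(\left(B{\left(-2 \right)} + 6\right)^{2} + 12\right) = 4 \cdot 3^{2} \left(\left(7 + 6\right)^{2} + 12\right) = 4 \cdot 9 \left(13^{2} + 12\right) = 36 \left(169 + 12\right) = 36 \cdot 181 = 6516$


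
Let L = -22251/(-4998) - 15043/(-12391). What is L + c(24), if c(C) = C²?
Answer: 12007567541/20643406 ≈ 581.67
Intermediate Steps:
L = 116965685/20643406 (L = -22251*(-1/4998) - 15043*(-1/12391) = 7417/1666 + 15043/12391 = 116965685/20643406 ≈ 5.6660)
L + c(24) = 116965685/20643406 + 24² = 116965685/20643406 + 576 = 12007567541/20643406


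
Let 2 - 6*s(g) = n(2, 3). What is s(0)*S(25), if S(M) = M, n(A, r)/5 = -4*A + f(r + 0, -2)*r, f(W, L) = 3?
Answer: -25/2 ≈ -12.500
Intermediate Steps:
n(A, r) = -20*A + 15*r (n(A, r) = 5*(-4*A + 3*r) = -20*A + 15*r)
s(g) = -½ (s(g) = ⅓ - (-20*2 + 15*3)/6 = ⅓ - (-40 + 45)/6 = ⅓ - ⅙*5 = ⅓ - ⅚ = -½)
s(0)*S(25) = -½*25 = -25/2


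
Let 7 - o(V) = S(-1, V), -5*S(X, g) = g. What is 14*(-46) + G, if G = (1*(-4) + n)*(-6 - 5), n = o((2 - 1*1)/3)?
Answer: -10166/15 ≈ -677.73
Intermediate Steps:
S(X, g) = -g/5
o(V) = 7 + V/5 (o(V) = 7 - (-1)*V/5 = 7 + V/5)
n = 106/15 (n = 7 + ((2 - 1*1)/3)/5 = 7 + ((2 - 1)*(1/3))/5 = 7 + (1*(1/3))/5 = 7 + (1/5)*(1/3) = 7 + 1/15 = 106/15 ≈ 7.0667)
G = -506/15 (G = (1*(-4) + 106/15)*(-6 - 5) = (-4 + 106/15)*(-11) = (46/15)*(-11) = -506/15 ≈ -33.733)
14*(-46) + G = 14*(-46) - 506/15 = -644 - 506/15 = -10166/15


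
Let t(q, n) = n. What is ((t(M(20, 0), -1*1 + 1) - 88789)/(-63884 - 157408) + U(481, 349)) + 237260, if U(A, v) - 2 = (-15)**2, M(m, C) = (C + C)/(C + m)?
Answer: 52554061993/221292 ≈ 2.3749e+5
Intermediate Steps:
M(m, C) = 2*C/(C + m) (M(m, C) = (2*C)/(C + m) = 2*C/(C + m))
U(A, v) = 227 (U(A, v) = 2 + (-15)**2 = 2 + 225 = 227)
((t(M(20, 0), -1*1 + 1) - 88789)/(-63884 - 157408) + U(481, 349)) + 237260 = (((-1*1 + 1) - 88789)/(-63884 - 157408) + 227) + 237260 = (((-1 + 1) - 88789)/(-221292) + 227) + 237260 = ((0 - 88789)*(-1/221292) + 227) + 237260 = (-88789*(-1/221292) + 227) + 237260 = (88789/221292 + 227) + 237260 = 50322073/221292 + 237260 = 52554061993/221292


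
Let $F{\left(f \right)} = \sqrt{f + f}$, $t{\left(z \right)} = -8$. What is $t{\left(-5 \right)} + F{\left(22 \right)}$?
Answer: $-8 + 2 \sqrt{11} \approx -1.3668$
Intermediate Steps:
$F{\left(f \right)} = \sqrt{2} \sqrt{f}$ ($F{\left(f \right)} = \sqrt{2 f} = \sqrt{2} \sqrt{f}$)
$t{\left(-5 \right)} + F{\left(22 \right)} = -8 + \sqrt{2} \sqrt{22} = -8 + 2 \sqrt{11}$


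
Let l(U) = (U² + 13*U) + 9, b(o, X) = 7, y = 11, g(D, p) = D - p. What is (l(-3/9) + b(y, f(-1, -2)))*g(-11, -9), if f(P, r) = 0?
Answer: -212/9 ≈ -23.556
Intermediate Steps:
l(U) = 9 + U² + 13*U
(l(-3/9) + b(y, f(-1, -2)))*g(-11, -9) = ((9 + (-3/9)² + 13*(-3/9)) + 7)*(-11 - 1*(-9)) = ((9 + (-3*⅑)² + 13*(-3*⅑)) + 7)*(-11 + 9) = ((9 + (-⅓)² + 13*(-⅓)) + 7)*(-2) = ((9 + ⅑ - 13/3) + 7)*(-2) = (43/9 + 7)*(-2) = (106/9)*(-2) = -212/9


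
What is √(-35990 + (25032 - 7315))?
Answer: I*√18273 ≈ 135.18*I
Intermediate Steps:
√(-35990 + (25032 - 7315)) = √(-35990 + 17717) = √(-18273) = I*√18273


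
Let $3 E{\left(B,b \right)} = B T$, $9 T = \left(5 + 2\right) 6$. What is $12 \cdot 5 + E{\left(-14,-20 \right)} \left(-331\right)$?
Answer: $\frac{65416}{9} \approx 7268.4$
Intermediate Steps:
$T = \frac{14}{3}$ ($T = \frac{\left(5 + 2\right) 6}{9} = \frac{7 \cdot 6}{9} = \frac{1}{9} \cdot 42 = \frac{14}{3} \approx 4.6667$)
$E{\left(B,b \right)} = \frac{14 B}{9}$ ($E{\left(B,b \right)} = \frac{B \frac{14}{3}}{3} = \frac{\frac{14}{3} B}{3} = \frac{14 B}{9}$)
$12 \cdot 5 + E{\left(-14,-20 \right)} \left(-331\right) = 12 \cdot 5 + \frac{14}{9} \left(-14\right) \left(-331\right) = 60 - - \frac{64876}{9} = 60 + \frac{64876}{9} = \frac{65416}{9}$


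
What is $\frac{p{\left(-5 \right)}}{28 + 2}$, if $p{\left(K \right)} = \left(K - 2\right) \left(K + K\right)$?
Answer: $\frac{7}{3} \approx 2.3333$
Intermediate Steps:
$p{\left(K \right)} = 2 K \left(-2 + K\right)$ ($p{\left(K \right)} = \left(-2 + K\right) 2 K = 2 K \left(-2 + K\right)$)
$\frac{p{\left(-5 \right)}}{28 + 2} = \frac{2 \left(-5\right) \left(-2 - 5\right)}{28 + 2} = \frac{2 \left(-5\right) \left(-7\right)}{30} = \frac{1}{30} \cdot 70 = \frac{7}{3}$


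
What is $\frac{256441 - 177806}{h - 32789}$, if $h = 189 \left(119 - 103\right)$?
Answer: $- \frac{15727}{5953} \approx -2.6419$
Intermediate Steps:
$h = 3024$ ($h = 189 \cdot 16 = 3024$)
$\frac{256441 - 177806}{h - 32789} = \frac{256441 - 177806}{3024 - 32789} = \frac{78635}{-29765} = 78635 \left(- \frac{1}{29765}\right) = - \frac{15727}{5953}$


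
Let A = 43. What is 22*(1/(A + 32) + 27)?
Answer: 44572/75 ≈ 594.29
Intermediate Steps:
22*(1/(A + 32) + 27) = 22*(1/(43 + 32) + 27) = 22*(1/75 + 27) = 22*(2026/75) = 44572/75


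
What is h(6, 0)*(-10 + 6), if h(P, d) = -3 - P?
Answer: 36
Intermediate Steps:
h(6, 0)*(-10 + 6) = (-3 - 1*6)*(-10 + 6) = (-3 - 6)*(-4) = -9*(-4) = 36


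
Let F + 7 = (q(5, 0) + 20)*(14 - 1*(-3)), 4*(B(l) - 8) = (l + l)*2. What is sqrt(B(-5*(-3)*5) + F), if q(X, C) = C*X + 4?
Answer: 22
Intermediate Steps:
B(l) = 8 + l (B(l) = 8 + ((l + l)*2)/4 = 8 + ((2*l)*2)/4 = 8 + (4*l)/4 = 8 + l)
q(X, C) = 4 + C*X
F = 401 (F = -7 + ((4 + 0*5) + 20)*(14 - 1*(-3)) = -7 + ((4 + 0) + 20)*(14 + 3) = -7 + (4 + 20)*17 = -7 + 24*17 = -7 + 408 = 401)
sqrt(B(-5*(-3)*5) + F) = sqrt((8 - 5*(-3)*5) + 401) = sqrt((8 + 15*5) + 401) = sqrt((8 + 75) + 401) = sqrt(83 + 401) = sqrt(484) = 22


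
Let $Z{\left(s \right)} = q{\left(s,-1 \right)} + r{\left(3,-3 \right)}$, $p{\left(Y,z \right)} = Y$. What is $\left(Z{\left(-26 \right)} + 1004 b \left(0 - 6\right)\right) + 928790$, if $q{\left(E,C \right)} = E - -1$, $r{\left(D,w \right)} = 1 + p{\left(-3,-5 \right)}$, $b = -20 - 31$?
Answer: $1235987$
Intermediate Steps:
$b = -51$
$r{\left(D,w \right)} = -2$ ($r{\left(D,w \right)} = 1 - 3 = -2$)
$q{\left(E,C \right)} = 1 + E$ ($q{\left(E,C \right)} = E + 1 = 1 + E$)
$Z{\left(s \right)} = -1 + s$ ($Z{\left(s \right)} = \left(1 + s\right) - 2 = -1 + s$)
$\left(Z{\left(-26 \right)} + 1004 b \left(0 - 6\right)\right) + 928790 = \left(\left(-1 - 26\right) + 1004 \left(- 51 \left(0 - 6\right)\right)\right) + 928790 = \left(-27 + 1004 \left(\left(-51\right) \left(-6\right)\right)\right) + 928790 = \left(-27 + 1004 \cdot 306\right) + 928790 = \left(-27 + 307224\right) + 928790 = 307197 + 928790 = 1235987$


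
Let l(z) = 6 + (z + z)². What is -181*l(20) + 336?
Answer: -290350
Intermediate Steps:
l(z) = 6 + 4*z² (l(z) = 6 + (2*z)² = 6 + 4*z²)
-181*l(20) + 336 = -181*(6 + 4*20²) + 336 = -181*(6 + 4*400) + 336 = -181*(6 + 1600) + 336 = -181*1606 + 336 = -290686 + 336 = -290350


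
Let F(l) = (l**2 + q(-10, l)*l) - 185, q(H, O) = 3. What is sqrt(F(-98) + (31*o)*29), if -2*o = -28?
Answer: sqrt(21711) ≈ 147.35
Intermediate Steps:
o = 14 (o = -1/2*(-28) = 14)
F(l) = -185 + l**2 + 3*l (F(l) = (l**2 + 3*l) - 185 = -185 + l**2 + 3*l)
sqrt(F(-98) + (31*o)*29) = sqrt((-185 + (-98)**2 + 3*(-98)) + (31*14)*29) = sqrt((-185 + 9604 - 294) + 434*29) = sqrt(9125 + 12586) = sqrt(21711)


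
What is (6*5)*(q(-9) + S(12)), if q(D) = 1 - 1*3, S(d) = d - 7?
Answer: 90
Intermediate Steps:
S(d) = -7 + d
q(D) = -2 (q(D) = 1 - 3 = -2)
(6*5)*(q(-9) + S(12)) = (6*5)*(-2 + (-7 + 12)) = 30*(-2 + 5) = 30*3 = 90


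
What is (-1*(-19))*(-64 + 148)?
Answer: 1596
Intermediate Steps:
(-1*(-19))*(-64 + 148) = 19*84 = 1596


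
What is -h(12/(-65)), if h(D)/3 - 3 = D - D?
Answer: -9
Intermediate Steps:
h(D) = 9 (h(D) = 9 + 3*(D - D) = 9 + 3*0 = 9 + 0 = 9)
-h(12/(-65)) = -1*9 = -9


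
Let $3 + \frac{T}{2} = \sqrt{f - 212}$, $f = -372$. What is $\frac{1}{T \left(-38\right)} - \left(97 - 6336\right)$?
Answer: $\frac{281179255}{45068} + \frac{i \sqrt{146}}{22534} \approx 6239.0 + 0.00053621 i$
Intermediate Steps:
$T = -6 + 4 i \sqrt{146}$ ($T = -6 + 2 \sqrt{-372 - 212} = -6 + 2 \sqrt{-584} = -6 + 2 \cdot 2 i \sqrt{146} = -6 + 4 i \sqrt{146} \approx -6.0 + 48.332 i$)
$\frac{1}{T \left(-38\right)} - \left(97 - 6336\right) = \frac{1}{\left(-6 + 4 i \sqrt{146}\right) \left(-38\right)} - \left(97 - 6336\right) = \frac{1}{228 - 152 i \sqrt{146}} - \left(97 - 6336\right) = \frac{1}{228 - 152 i \sqrt{146}} - -6239 = \frac{1}{228 - 152 i \sqrt{146}} + 6239 = 6239 + \frac{1}{228 - 152 i \sqrt{146}}$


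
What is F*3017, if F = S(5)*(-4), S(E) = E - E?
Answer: 0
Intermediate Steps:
S(E) = 0
F = 0 (F = 0*(-4) = 0)
F*3017 = 0*3017 = 0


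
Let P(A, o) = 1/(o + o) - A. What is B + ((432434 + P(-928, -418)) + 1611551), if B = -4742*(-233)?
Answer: 2633231963/836 ≈ 3.1498e+6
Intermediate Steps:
P(A, o) = 1/(2*o) - A
B = 1104886
B + ((432434 + P(-928, -418)) + 1611551) = 1104886 + ((432434 + ((½)/(-418) - 1*(-928))) + 1611551) = 1104886 + ((432434 + ((½)*(-1/418) + 928)) + 1611551) = 1104886 + ((432434 + (-1/836 + 928)) + 1611551) = 1104886 + ((432434 + 775807/836) + 1611551) = 1104886 + (362290631/836 + 1611551) = 1104886 + 1709547267/836 = 2633231963/836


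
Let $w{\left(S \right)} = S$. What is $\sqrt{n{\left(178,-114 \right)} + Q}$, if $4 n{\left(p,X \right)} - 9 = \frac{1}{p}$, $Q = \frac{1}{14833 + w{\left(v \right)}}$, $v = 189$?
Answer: $\frac{\sqrt{16097628092462}}{2673916} \approx 1.5005$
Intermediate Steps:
$Q = \frac{1}{15022}$ ($Q = \frac{1}{14833 + 189} = \frac{1}{15022} \approx 6.6569 \cdot 10^{-5}$)
$n{\left(p,X \right)} = \frac{9}{4} + \frac{1}{4 p}$
$\sqrt{n{\left(178,-114 \right)} + Q} = \sqrt{\frac{1 + 9 \cdot 178}{4 \cdot 178} + \frac{1}{15022}} = \sqrt{\frac{1}{4} \cdot \frac{1}{178} \left(1 + 1602\right) + \frac{1}{15022}} = \sqrt{\frac{1}{4} \cdot \frac{1}{178} \cdot 1603 + \frac{1}{15022}} = \sqrt{\frac{1603}{712} + \frac{1}{15022}} = \sqrt{\frac{12040489}{5347832}} = \frac{\sqrt{16097628092462}}{2673916}$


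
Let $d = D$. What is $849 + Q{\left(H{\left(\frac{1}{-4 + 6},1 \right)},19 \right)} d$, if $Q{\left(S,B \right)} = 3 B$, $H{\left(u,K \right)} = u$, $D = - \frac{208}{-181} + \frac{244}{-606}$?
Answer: $\frac{16298467}{18281} \approx 891.55$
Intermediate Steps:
$D = \frac{40942}{54843}$ ($D = \left(-208\right) \left(- \frac{1}{181}\right) + 244 \left(- \frac{1}{606}\right) = \frac{208}{181} - \frac{122}{303} = \frac{40942}{54843} \approx 0.74653$)
$d = \frac{40942}{54843} \approx 0.74653$
$849 + Q{\left(H{\left(\frac{1}{-4 + 6},1 \right)},19 \right)} d = 849 + 3 \cdot 19 \cdot \frac{40942}{54843} = 849 + 57 \cdot \frac{40942}{54843} = 849 + \frac{777898}{18281} = \frac{16298467}{18281}$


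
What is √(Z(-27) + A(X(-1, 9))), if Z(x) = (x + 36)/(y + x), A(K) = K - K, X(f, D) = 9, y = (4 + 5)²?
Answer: √6/6 ≈ 0.40825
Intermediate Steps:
y = 81 (y = 9² = 81)
A(K) = 0
Z(x) = (36 + x)/(81 + x) (Z(x) = (x + 36)/(81 + x) = (36 + x)/(81 + x))
√(Z(-27) + A(X(-1, 9))) = √((36 - 27)/(81 - 27) + 0) = √(9/54 + 0) = √((1/54)*9 + 0) = √(⅙ + 0) = √(⅙) = √6/6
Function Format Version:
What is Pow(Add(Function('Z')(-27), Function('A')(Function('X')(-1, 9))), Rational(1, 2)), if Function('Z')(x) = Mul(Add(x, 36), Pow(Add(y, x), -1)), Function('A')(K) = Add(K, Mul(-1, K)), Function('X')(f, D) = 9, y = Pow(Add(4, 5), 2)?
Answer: Mul(Rational(1, 6), Pow(6, Rational(1, 2))) ≈ 0.40825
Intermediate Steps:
y = 81 (y = Pow(9, 2) = 81)
Function('A')(K) = 0
Function('Z')(x) = Mul(Pow(Add(81, x), -1), Add(36, x)) (Function('Z')(x) = Mul(Add(x, 36), Pow(Add(81, x), -1)) = Mul(Add(36, x), Pow(Add(81, x), -1)) = Mul(Pow(Add(81, x), -1), Add(36, x)))
Pow(Add(Function('Z')(-27), Function('A')(Function('X')(-1, 9))), Rational(1, 2)) = Pow(Add(Mul(Pow(Add(81, -27), -1), Add(36, -27)), 0), Rational(1, 2)) = Pow(Add(Mul(Pow(54, -1), 9), 0), Rational(1, 2)) = Pow(Add(Mul(Rational(1, 54), 9), 0), Rational(1, 2)) = Pow(Add(Rational(1, 6), 0), Rational(1, 2)) = Pow(Rational(1, 6), Rational(1, 2)) = Mul(Rational(1, 6), Pow(6, Rational(1, 2)))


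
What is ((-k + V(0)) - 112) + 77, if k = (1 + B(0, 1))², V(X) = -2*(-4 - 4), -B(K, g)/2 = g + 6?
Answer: -188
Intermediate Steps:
B(K, g) = -12 - 2*g (B(K, g) = -2*(g + 6) = -2*(6 + g) = -12 - 2*g)
V(X) = 16 (V(X) = -2*(-8) = 16)
k = 169 (k = (1 + (-12 - 2*1))² = (1 + (-12 - 2))² = (1 - 14)² = (-13)² = 169)
((-k + V(0)) - 112) + 77 = ((-1*169 + 16) - 112) + 77 = ((-169 + 16) - 112) + 77 = (-153 - 112) + 77 = -265 + 77 = -188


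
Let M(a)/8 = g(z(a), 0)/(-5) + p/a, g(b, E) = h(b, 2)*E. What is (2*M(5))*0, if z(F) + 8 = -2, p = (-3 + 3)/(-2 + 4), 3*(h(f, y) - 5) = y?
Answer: 0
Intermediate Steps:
h(f, y) = 5 + y/3
p = 0 (p = 0/2 = 0*(½) = 0)
z(F) = -10 (z(F) = -8 - 2 = -10)
g(b, E) = 17*E/3 (g(b, E) = (5 + (⅓)*2)*E = (5 + ⅔)*E = 17*E/3)
M(a) = 0 (M(a) = 8*(((17/3)*0)/(-5) + 0/a) = 8*(0*(-⅕) + 0) = 8*(0 + 0) = 8*0 = 0)
(2*M(5))*0 = (2*0)*0 = 0*0 = 0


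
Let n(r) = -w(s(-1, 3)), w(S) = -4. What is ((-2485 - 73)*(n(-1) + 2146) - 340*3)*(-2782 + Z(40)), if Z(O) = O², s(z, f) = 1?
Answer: 6501851040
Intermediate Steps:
n(r) = 4 (n(r) = -1*(-4) = 4)
((-2485 - 73)*(n(-1) + 2146) - 340*3)*(-2782 + Z(40)) = ((-2485 - 73)*(4 + 2146) - 340*3)*(-2782 + 40²) = (-2558*2150 - 1020)*(-2782 + 1600) = (-5499700 - 1020)*(-1182) = -5500720*(-1182) = 6501851040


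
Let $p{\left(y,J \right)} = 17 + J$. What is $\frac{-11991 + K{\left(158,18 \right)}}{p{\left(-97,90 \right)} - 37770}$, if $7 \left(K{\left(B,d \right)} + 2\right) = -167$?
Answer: $\frac{84118}{263641} \approx 0.31906$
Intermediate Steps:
$K{\left(B,d \right)} = - \frac{181}{7}$ ($K{\left(B,d \right)} = -2 + \frac{1}{7} \left(-167\right) = -2 - \frac{167}{7} = - \frac{181}{7}$)
$\frac{-11991 + K{\left(158,18 \right)}}{p{\left(-97,90 \right)} - 37770} = \frac{-11991 - \frac{181}{7}}{\left(17 + 90\right) - 37770} = - \frac{84118}{7 \left(107 - 37770\right)} = - \frac{84118}{7 \left(-37663\right)} = \left(- \frac{84118}{7}\right) \left(- \frac{1}{37663}\right) = \frac{84118}{263641}$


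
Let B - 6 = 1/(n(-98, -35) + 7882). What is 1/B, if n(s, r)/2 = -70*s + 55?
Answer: 21712/130273 ≈ 0.16667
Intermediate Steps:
n(s, r) = 110 - 140*s (n(s, r) = 2*(-70*s + 55) = 2*(55 - 70*s) = 110 - 140*s)
B = 130273/21712 (B = 6 + 1/((110 - 140*(-98)) + 7882) = 6 + 1/((110 + 13720) + 7882) = 6 + 1/(13830 + 7882) = 6 + 1/21712 = 130273/21712 ≈ 6.0000)
1/B = 1/(130273/21712) = 21712/130273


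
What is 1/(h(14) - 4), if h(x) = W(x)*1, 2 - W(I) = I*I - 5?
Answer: -1/193 ≈ -0.0051813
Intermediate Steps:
W(I) = 7 - I² (W(I) = 2 - (I*I - 5) = 2 - (I² - 5) = 2 - (-5 + I²) = 2 + (5 - I²) = 7 - I²)
h(x) = 7 - x² (h(x) = (7 - x²)*1 = 7 - x²)
1/(h(14) - 4) = 1/((7 - 1*14²) - 4) = 1/((7 - 1*196) - 4) = 1/((7 - 196) - 4) = 1/(-189 - 4) = 1/(-193) = -1/193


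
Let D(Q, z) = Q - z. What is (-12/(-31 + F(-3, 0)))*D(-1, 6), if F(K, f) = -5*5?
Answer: -3/2 ≈ -1.5000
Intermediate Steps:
F(K, f) = -25
(-12/(-31 + F(-3, 0)))*D(-1, 6) = (-12/(-31 - 25))*(-1 - 1*6) = (-12/(-56))*(-1 - 6) = -12*(-1/56)*(-7) = (3/14)*(-7) = -3/2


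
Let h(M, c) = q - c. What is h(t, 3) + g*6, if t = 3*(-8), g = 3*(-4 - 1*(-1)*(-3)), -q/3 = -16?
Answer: -81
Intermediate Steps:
q = 48 (q = -3*(-16) = 48)
g = -21 (g = 3*(-4 + 1*(-3)) = 3*(-4 - 3) = 3*(-7) = -21)
t = -24
h(M, c) = 48 - c
h(t, 3) + g*6 = (48 - 1*3) - 21*6 = (48 - 3) - 126 = 45 - 126 = -81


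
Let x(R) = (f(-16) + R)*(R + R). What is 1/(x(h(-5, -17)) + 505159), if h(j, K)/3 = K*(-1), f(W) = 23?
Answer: 1/512707 ≈ 1.9504e-6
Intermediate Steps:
h(j, K) = -3*K (h(j, K) = 3*(K*(-1)) = 3*(-K) = -3*K)
x(R) = 2*R*(23 + R) (x(R) = (23 + R)*(R + R) = (23 + R)*(2*R) = 2*R*(23 + R))
1/(x(h(-5, -17)) + 505159) = 1/(2*(-3*(-17))*(23 - 3*(-17)) + 505159) = 1/(2*51*(23 + 51) + 505159) = 1/(2*51*74 + 505159) = 1/(7548 + 505159) = 1/512707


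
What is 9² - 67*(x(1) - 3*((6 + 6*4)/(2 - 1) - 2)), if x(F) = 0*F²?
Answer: 5709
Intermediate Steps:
x(F) = 0
9² - 67*(x(1) - 3*((6 + 6*4)/(2 - 1) - 2)) = 9² - 67*(0 - 3*((6 + 6*4)/(2 - 1) - 2)) = 81 - 67*(0 - 3*((6 + 24)/1 - 2)) = 81 - 67*(0 - 3*(30*1 - 2)) = 81 - 67*(0 - 3*(30 - 2)) = 81 - 67*(0 - 3*28) = 81 - 67*(0 - 1*84) = 81 - 67*(0 - 84) = 81 - 67*(-84) = 81 + 5628 = 5709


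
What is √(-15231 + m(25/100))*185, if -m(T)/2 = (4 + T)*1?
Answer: 185*I*√60958/2 ≈ 22838.0*I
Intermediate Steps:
m(T) = -8 - 2*T (m(T) = -2*(4 + T) = -8 - 2*T)
√(-15231 + m(25/100))*185 = √(-15231 + (-8 - 50/100))*185 = √(-15231 + (-8 - 2*¼))*185 = √(-15231 + (-8 - ½))*185 = √(-15231 - 17/2)*185 = √(-30479/2)*185 = (I*√60958/2)*185 = 185*I*√60958/2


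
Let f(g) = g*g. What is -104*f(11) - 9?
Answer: -12593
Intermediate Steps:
f(g) = g**2
-104*f(11) - 9 = -104*11**2 - 9 = -104*121 - 9 = -12584 - 9 = -12593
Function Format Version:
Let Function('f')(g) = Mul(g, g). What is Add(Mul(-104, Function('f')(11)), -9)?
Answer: -12593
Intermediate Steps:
Function('f')(g) = Pow(g, 2)
Add(Mul(-104, Function('f')(11)), -9) = Add(Mul(-104, Pow(11, 2)), -9) = Add(Mul(-104, 121), -9) = Add(-12584, -9) = -12593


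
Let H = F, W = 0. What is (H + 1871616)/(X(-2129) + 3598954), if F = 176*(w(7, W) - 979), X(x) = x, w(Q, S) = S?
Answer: 1699312/3596825 ≈ 0.47245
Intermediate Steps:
F = -172304 (F = 176*(0 - 979) = 176*(-979) = -172304)
H = -172304
(H + 1871616)/(X(-2129) + 3598954) = (-172304 + 1871616)/(-2129 + 3598954) = 1699312/3596825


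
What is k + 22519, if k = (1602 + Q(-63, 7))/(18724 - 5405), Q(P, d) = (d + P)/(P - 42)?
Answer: 4498982453/199785 ≈ 22519.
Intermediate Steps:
Q(P, d) = (P + d)/(-42 + P)
k = 24038/199785 (k = (1602 + (-63 + 7)/(-42 - 63))/(18724 - 5405) = (1602 - 56/(-105))/13319 = (1602 - 1/105*(-56))*(1/13319) = (1602 + 8/15)*(1/13319) = (24038/15)*(1/13319) = 24038/199785 ≈ 0.12032)
k + 22519 = 24038/199785 + 22519 = 4498982453/199785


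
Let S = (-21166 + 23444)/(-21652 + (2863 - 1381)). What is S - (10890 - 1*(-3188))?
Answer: -141977769/10085 ≈ -14078.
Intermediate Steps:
S = -1139/10085 (S = 2278/(-21652 + 1482) = 2278/(-20170) = 2278*(-1/20170) = -1139/10085 ≈ -0.11294)
S - (10890 - 1*(-3188)) = -1139/10085 - (10890 - 1*(-3188)) = -1139/10085 - (10890 + 3188) = -1139/10085 - 1*14078 = -1139/10085 - 14078 = -141977769/10085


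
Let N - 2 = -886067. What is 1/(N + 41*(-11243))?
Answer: -1/1347028 ≈ -7.4238e-7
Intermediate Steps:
N = -886065 (N = 2 - 886067 = -886065)
1/(N + 41*(-11243)) = 1/(-886065 + 41*(-11243)) = 1/(-886065 - 460963) = 1/(-1347028) = -1/1347028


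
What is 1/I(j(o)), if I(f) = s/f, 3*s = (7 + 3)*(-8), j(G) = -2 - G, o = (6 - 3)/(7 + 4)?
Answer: 15/176 ≈ 0.085227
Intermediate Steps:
o = 3/11 ≈ 0.27273
s = -80/3 (s = ((7 + 3)*(-8))/3 = (10*(-8))/3 = (⅓)*(-80) = -80/3 ≈ -26.667)
I(f) = -80/(3*f)
1/I(j(o)) = 1/(-80/(3*(-2 - 1*3/11))) = 1/(-80/(3*(-2 - 3/11))) = 1/(-80/(3*(-25/11))) = 1/(-80/3*(-11/25)) = 1/(176/15) = 15/176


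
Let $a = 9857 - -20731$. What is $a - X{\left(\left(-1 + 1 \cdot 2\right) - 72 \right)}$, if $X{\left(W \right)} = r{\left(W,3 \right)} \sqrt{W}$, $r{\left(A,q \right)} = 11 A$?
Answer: $30588 + 781 i \sqrt{71} \approx 30588.0 + 6580.8 i$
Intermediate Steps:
$X{\left(W \right)} = 11 W^{\frac{3}{2}}$ ($X{\left(W \right)} = 11 W \sqrt{W} = 11 W^{\frac{3}{2}}$)
$a = 30588$ ($a = 9857 + 20731 = 30588$)
$a - X{\left(\left(-1 + 1 \cdot 2\right) - 72 \right)} = 30588 - 11 \left(\left(-1 + 1 \cdot 2\right) - 72\right)^{\frac{3}{2}} = 30588 - 11 \left(\left(-1 + 2\right) - 72\right)^{\frac{3}{2}} = 30588 - 11 \left(1 - 72\right)^{\frac{3}{2}} = 30588 - 11 \left(-71\right)^{\frac{3}{2}} = 30588 - 11 \left(- 71 i \sqrt{71}\right) = 30588 - - 781 i \sqrt{71} = 30588 + 781 i \sqrt{71}$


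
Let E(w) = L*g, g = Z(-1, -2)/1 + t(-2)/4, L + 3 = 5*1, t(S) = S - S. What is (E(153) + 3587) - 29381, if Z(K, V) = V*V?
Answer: -25786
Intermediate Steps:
Z(K, V) = V²
t(S) = 0
L = 2 (L = -3 + 5*1 = -3 + 5 = 2)
g = 4 (g = (-2)²/1 + 0/4 = 4*1 + 0*(¼) = 4 + 0 = 4)
E(w) = 8 (E(w) = 2*4 = 8)
(E(153) + 3587) - 29381 = (8 + 3587) - 29381 = 3595 - 29381 = -25786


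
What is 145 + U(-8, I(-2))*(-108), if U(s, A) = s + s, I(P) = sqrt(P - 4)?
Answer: 1873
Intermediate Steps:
I(P) = sqrt(-4 + P)
U(s, A) = 2*s
145 + U(-8, I(-2))*(-108) = 145 + (2*(-8))*(-108) = 145 - 16*(-108) = 145 + 1728 = 1873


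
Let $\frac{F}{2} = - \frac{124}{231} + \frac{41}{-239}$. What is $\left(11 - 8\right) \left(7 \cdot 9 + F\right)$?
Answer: $\frac{3399953}{18403} \approx 184.75$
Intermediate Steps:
$F = - \frac{78214}{55209}$ ($F = 2 \left(- \frac{124}{231} + \frac{41}{-239}\right) = 2 \left(\left(-124\right) \frac{1}{231} + 41 \left(- \frac{1}{239}\right)\right) = 2 \left(- \frac{124}{231} - \frac{41}{239}\right) = 2 \left(- \frac{39107}{55209}\right) = - \frac{78214}{55209} \approx -1.4167$)
$\left(11 - 8\right) \left(7 \cdot 9 + F\right) = \left(11 - 8\right) \left(7 \cdot 9 - \frac{78214}{55209}\right) = 3 \left(63 - \frac{78214}{55209}\right) = 3 \cdot \frac{3399953}{55209} = \frac{3399953}{18403}$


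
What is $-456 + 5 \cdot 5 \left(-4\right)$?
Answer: $-556$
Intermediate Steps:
$-456 + 5 \cdot 5 \left(-4\right) = -456 + 25 \left(-4\right) = -456 - 100 = -556$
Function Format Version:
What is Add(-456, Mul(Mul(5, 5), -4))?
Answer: -556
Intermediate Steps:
Add(-456, Mul(Mul(5, 5), -4)) = Add(-456, Mul(25, -4)) = Add(-456, -100) = -556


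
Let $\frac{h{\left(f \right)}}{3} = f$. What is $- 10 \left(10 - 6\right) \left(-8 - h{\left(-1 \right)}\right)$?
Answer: $200$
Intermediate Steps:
$h{\left(f \right)} = 3 f$
$- 10 \left(10 - 6\right) \left(-8 - h{\left(-1 \right)}\right) = - 10 \left(10 - 6\right) \left(-8 - 3 \left(-1\right)\right) = - 10 \left(10 - 6\right) \left(-8 - -3\right) = \left(-10\right) 4 \left(-8 + 3\right) = \left(-40\right) \left(-5\right) = 200$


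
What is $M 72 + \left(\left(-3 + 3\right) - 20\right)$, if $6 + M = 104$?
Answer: $7036$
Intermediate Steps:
$M = 98$ ($M = -6 + 104 = 98$)
$M 72 + \left(\left(-3 + 3\right) - 20\right) = 98 \cdot 72 + \left(\left(-3 + 3\right) - 20\right) = 7056 + \left(0 - 20\right) = 7056 - 20 = 7036$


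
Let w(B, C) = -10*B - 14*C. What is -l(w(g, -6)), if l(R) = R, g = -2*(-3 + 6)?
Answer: -144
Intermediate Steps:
g = -6 (g = -2*3 = -6)
w(B, C) = -14*C - 10*B
-l(w(g, -6)) = -(-14*(-6) - 10*(-6)) = -(84 + 60) = -1*144 = -144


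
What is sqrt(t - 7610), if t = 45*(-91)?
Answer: I*sqrt(11705) ≈ 108.19*I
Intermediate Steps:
t = -4095
sqrt(t - 7610) = sqrt(-4095 - 7610) = sqrt(-11705) = I*sqrt(11705)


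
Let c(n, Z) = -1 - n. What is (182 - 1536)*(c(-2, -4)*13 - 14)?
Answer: 1354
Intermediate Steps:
(182 - 1536)*(c(-2, -4)*13 - 14) = (182 - 1536)*((-1 - 1*(-2))*13 - 14) = -1354*((-1 + 2)*13 - 14) = -1354*(1*13 - 14) = -1354*(13 - 14) = -1354*(-1) = 1354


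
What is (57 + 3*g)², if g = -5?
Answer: 1764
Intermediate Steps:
(57 + 3*g)² = (57 + 3*(-5))² = (57 - 15)² = 42² = 1764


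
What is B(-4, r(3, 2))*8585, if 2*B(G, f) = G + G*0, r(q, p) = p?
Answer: -17170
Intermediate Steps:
B(G, f) = G/2 (B(G, f) = (G + G*0)/2 = (G + 0)/2 = G/2)
B(-4, r(3, 2))*8585 = ((1/2)*(-4))*8585 = -2*8585 = -17170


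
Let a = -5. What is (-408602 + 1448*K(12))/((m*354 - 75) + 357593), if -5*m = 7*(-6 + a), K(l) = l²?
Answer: -500225/907424 ≈ -0.55126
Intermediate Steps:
m = 77/5 (m = -7*(-6 - 5)/5 = -7*(-11)/5 = -⅕*(-77) = 77/5 ≈ 15.400)
(-408602 + 1448*K(12))/((m*354 - 75) + 357593) = (-408602 + 1448*12²)/(((77/5)*354 - 75) + 357593) = (-408602 + 1448*144)/((27258/5 - 75) + 357593) = (-408602 + 208512)/(26883/5 + 357593) = -200090/1814848/5 = -200090*5/1814848 = -500225/907424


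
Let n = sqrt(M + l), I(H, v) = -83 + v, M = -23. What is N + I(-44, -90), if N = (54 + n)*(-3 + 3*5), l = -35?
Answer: 475 + 12*I*sqrt(58) ≈ 475.0 + 91.389*I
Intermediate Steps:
n = I*sqrt(58) (n = sqrt(-23 - 35) = sqrt(-58) = I*sqrt(58) ≈ 7.6158*I)
N = 648 + 12*I*sqrt(58) (N = (54 + I*sqrt(58))*(-3 + 3*5) = (54 + I*sqrt(58))*(-3 + 15) = (54 + I*sqrt(58))*12 = 648 + 12*I*sqrt(58) ≈ 648.0 + 91.389*I)
N + I(-44, -90) = (648 + 12*I*sqrt(58)) + (-83 - 90) = (648 + 12*I*sqrt(58)) - 173 = 475 + 12*I*sqrt(58)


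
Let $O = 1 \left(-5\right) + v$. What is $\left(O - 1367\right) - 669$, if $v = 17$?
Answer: $-2024$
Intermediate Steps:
$O = 12$ ($O = 1 \left(-5\right) + 17 = -5 + 17 = 12$)
$\left(O - 1367\right) - 669 = \left(12 - 1367\right) - 669 = -1355 - 669 = -2024$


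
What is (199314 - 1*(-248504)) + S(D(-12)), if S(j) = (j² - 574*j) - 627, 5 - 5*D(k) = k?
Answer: 11131274/25 ≈ 4.4525e+5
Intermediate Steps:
D(k) = 1 - k/5
S(j) = -627 + j² - 574*j
(199314 - 1*(-248504)) + S(D(-12)) = (199314 - 1*(-248504)) + (-627 + (1 - ⅕*(-12))² - 574*(1 - ⅕*(-12))) = (199314 + 248504) + (-627 + (1 + 12/5)² - 574*(1 + 12/5)) = 447818 + (-627 + (17/5)² - 574*17/5) = 447818 + (-627 + 289/25 - 9758/5) = 447818 - 64176/25 = 11131274/25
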